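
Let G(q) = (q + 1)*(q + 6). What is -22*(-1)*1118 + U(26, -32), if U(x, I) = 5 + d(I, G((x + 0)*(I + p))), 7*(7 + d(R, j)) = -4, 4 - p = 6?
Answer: 172154/7 ≈ 24593.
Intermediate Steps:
p = -2 (p = 4 - 1*6 = 4 - 6 = -2)
G(q) = (1 + q)*(6 + q)
d(R, j) = -53/7 (d(R, j) = -7 + (⅐)*(-4) = -7 - 4/7 = -53/7)
U(x, I) = -18/7 (U(x, I) = 5 - 53/7 = -18/7)
-22*(-1)*1118 + U(26, -32) = -22*(-1)*1118 - 18/7 = 22*1118 - 18/7 = 24596 - 18/7 = 172154/7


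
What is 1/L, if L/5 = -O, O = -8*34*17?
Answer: 1/23120 ≈ 4.3253e-5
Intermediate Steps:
O = -4624 (O = -272*17 = -4624)
L = 23120 (L = 5*(-1*(-4624)) = 5*4624 = 23120)
1/L = 1/23120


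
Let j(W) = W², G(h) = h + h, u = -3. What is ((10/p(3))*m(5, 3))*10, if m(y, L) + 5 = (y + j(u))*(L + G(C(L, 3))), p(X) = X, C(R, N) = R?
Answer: 12100/3 ≈ 4033.3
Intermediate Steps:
G(h) = 2*h
m(y, L) = -5 + 3*L*(9 + y) (m(y, L) = -5 + (y + (-3)²)*(L + 2*L) = -5 + (y + 9)*(3*L) = -5 + (9 + y)*(3*L) = -5 + 3*L*(9 + y))
((10/p(3))*m(5, 3))*10 = ((10/3)*(-5 + 27*3 + 3*3*5))*10 = ((10*(⅓))*(-5 + 81 + 45))*10 = ((10/3)*121)*10 = (1210/3)*10 = 12100/3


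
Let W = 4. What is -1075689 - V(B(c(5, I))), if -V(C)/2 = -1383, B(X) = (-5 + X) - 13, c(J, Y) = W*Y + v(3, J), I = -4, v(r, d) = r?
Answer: -1078455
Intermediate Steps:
c(J, Y) = 3 + 4*Y (c(J, Y) = 4*Y + 3 = 3 + 4*Y)
B(X) = -18 + X
V(C) = 2766 (V(C) = -2*(-1383) = 2766)
-1075689 - V(B(c(5, I))) = -1075689 - 1*2766 = -1075689 - 2766 = -1078455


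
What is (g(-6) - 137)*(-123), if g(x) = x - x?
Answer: 16851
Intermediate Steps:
g(x) = 0
(g(-6) - 137)*(-123) = (0 - 137)*(-123) = -137*(-123) = 16851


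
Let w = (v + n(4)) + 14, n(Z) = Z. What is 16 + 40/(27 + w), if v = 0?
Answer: 152/9 ≈ 16.889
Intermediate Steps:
w = 18 (w = (0 + 4) + 14 = 4 + 14 = 18)
16 + 40/(27 + w) = 16 + 40/(27 + 18) = 16 + 40/45 = 16 + 40*(1/45) = 16 + 8/9 = 152/9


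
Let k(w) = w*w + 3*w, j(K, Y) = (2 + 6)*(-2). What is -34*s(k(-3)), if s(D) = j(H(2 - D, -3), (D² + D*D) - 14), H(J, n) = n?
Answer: 544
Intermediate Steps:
j(K, Y) = -16 (j(K, Y) = 8*(-2) = -16)
k(w) = w² + 3*w
s(D) = -16
-34*s(k(-3)) = -34*(-16) = 544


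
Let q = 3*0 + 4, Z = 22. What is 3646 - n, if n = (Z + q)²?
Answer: 2970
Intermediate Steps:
q = 4 (q = 0 + 4 = 4)
n = 676 (n = (22 + 4)² = 26² = 676)
3646 - n = 3646 - 1*676 = 3646 - 676 = 2970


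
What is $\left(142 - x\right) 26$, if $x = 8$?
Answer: $3484$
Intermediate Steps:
$\left(142 - x\right) 26 = \left(142 - 8\right) 26 = 134 \cdot 26 = 3484$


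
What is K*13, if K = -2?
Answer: -26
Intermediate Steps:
K*13 = -2*13 = -26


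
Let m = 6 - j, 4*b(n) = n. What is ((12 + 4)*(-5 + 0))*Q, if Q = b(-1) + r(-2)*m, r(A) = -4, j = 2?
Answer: 1300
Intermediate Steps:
b(n) = n/4
m = 4 (m = 6 - 1*2 = 6 - 2 = 4)
Q = -65/4 (Q = (¼)*(-1) - 4*4 = -¼ - 16 = -65/4 ≈ -16.250)
((12 + 4)*(-5 + 0))*Q = ((12 + 4)*(-5 + 0))*(-65/4) = (16*(-5))*(-65/4) = -80*(-65/4) = 1300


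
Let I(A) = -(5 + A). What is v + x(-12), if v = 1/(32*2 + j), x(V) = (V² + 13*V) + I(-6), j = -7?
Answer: -626/57 ≈ -10.982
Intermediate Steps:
I(A) = -5 - A
x(V) = 1 + V² + 13*V (x(V) = (V² + 13*V) + (-5 - 1*(-6)) = (V² + 13*V) + (-5 + 6) = (V² + 13*V) + 1 = 1 + V² + 13*V)
v = 1/57 (v = 1/(32*2 - 7) = 1/(64 - 7) = 1/57 ≈ 0.017544)
v + x(-12) = 1/57 + (1 + (-12)² + 13*(-12)) = 1/57 + (1 + 144 - 156) = 1/57 - 11 = -626/57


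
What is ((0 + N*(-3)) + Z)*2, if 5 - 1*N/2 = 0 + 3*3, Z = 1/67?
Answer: 3218/67 ≈ 48.030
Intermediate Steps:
Z = 1/67 ≈ 0.014925
N = -8 (N = 10 - 2*(0 + 3*3) = 10 - 2*(0 + 9) = 10 - 2*9 = 10 - 18 = -8)
((0 + N*(-3)) + Z)*2 = ((0 - 8*(-3)) + 1/67)*2 = ((0 + 24) + 1/67)*2 = (24 + 1/67)*2 = (1609/67)*2 = 3218/67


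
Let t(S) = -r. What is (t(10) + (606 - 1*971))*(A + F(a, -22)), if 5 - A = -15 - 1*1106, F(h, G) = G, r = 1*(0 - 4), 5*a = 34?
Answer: -398544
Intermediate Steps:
a = 34/5 (a = (⅕)*34 = 34/5 ≈ 6.8000)
r = -4 (r = 1*(-4) = -4)
t(S) = 4 (t(S) = -1*(-4) = 4)
A = 1126 (A = 5 - (-15 - 1*1106) = 5 - (-15 - 1106) = 5 - 1*(-1121) = 5 + 1121 = 1126)
(t(10) + (606 - 1*971))*(A + F(a, -22)) = (4 + (606 - 1*971))*(1126 - 22) = (4 + (606 - 971))*1104 = (4 - 365)*1104 = -361*1104 = -398544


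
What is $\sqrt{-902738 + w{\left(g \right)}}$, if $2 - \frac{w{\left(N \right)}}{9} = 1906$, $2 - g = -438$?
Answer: $i \sqrt{919874} \approx 959.1 i$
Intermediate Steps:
$g = 440$ ($g = 2 - -438 = 2 + 438 = 440$)
$w{\left(N \right)} = -17136$ ($w{\left(N \right)} = 18 - 17154 = -17136$)
$\sqrt{-902738 + w{\left(g \right)}} = \sqrt{-902738 - 17136} = \sqrt{-919874} = i \sqrt{919874}$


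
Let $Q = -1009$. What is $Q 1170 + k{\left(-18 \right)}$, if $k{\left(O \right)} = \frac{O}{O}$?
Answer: $-1180529$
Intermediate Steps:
$k{\left(O \right)} = 1$
$Q 1170 + k{\left(-18 \right)} = \left(-1009\right) 1170 + 1 = -1180530 + 1 = -1180529$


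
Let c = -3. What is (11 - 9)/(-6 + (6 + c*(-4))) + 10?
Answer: 61/6 ≈ 10.167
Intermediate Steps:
(11 - 9)/(-6 + (6 + c*(-4))) + 10 = (11 - 9)/(-6 + (6 - 3*(-4))) + 10 = 2/(-6 + (6 + 12)) + 10 = 2/(-6 + 18) + 10 = 2/12 + 10 = 2*(1/12) + 10 = ⅙ + 10 = 61/6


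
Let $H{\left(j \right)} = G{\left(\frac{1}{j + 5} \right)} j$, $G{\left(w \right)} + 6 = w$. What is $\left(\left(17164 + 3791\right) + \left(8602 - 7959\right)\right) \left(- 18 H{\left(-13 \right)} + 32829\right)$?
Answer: $\frac{1356170817}{2} \approx 6.7809 \cdot 10^{8}$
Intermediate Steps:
$G{\left(w \right)} = -6 + w$
$H{\left(j \right)} = j \left(-6 + \frac{1}{5 + j}\right)$ ($H{\left(j \right)} = \left(-6 + \frac{1}{j + 5}\right) j = \left(-6 + \frac{1}{5 + j}\right) j = j \left(-6 + \frac{1}{5 + j}\right)$)
$\left(\left(17164 + 3791\right) + \left(8602 - 7959\right)\right) \left(- 18 H{\left(-13 \right)} + 32829\right) = \left(\left(17164 + 3791\right) + \left(8602 - 7959\right)\right) \left(- 18 \left(\left(-1\right) \left(-13\right) \frac{1}{5 - 13} \left(29 + 6 \left(-13\right)\right)\right) + 32829\right) = \left(20955 + \left(8602 - 7959\right)\right) \left(- 18 \left(\left(-1\right) \left(-13\right) \frac{1}{-8} \left(29 - 78\right)\right) + 32829\right) = \left(20955 + 643\right) \left(- 18 \left(\left(-1\right) \left(-13\right) \left(- \frac{1}{8}\right) \left(-49\right)\right) + 32829\right) = 21598 \left(\left(-18\right) \frac{637}{8} + 32829\right) = 21598 \left(- \frac{5733}{4} + 32829\right) = 21598 \cdot \frac{125583}{4} = \frac{1356170817}{2}$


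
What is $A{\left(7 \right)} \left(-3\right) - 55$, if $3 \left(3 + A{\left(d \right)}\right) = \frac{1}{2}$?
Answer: $- \frac{93}{2} \approx -46.5$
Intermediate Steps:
$A{\left(d \right)} = - \frac{17}{6}$ ($A{\left(d \right)} = -3 + \frac{1}{3 \cdot 2} = -3 + \frac{1}{3} \cdot \frac{1}{2} = -3 + \frac{1}{6} = - \frac{17}{6}$)
$A{\left(7 \right)} \left(-3\right) - 55 = \left(- \frac{17}{6}\right) \left(-3\right) - 55 = \frac{17}{2} - 55 = - \frac{93}{2}$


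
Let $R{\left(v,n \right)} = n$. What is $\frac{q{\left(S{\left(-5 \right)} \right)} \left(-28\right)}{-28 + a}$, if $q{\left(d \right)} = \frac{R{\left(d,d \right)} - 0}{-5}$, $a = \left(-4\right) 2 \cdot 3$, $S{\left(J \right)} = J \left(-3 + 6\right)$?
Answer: $\frac{21}{13} \approx 1.6154$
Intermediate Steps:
$S{\left(J \right)} = 3 J$ ($S{\left(J \right)} = J 3 = 3 J$)
$a = -24$ ($a = \left(-8\right) 3 = -24$)
$q{\left(d \right)} = - \frac{d}{5}$ ($q{\left(d \right)} = \frac{d - 0}{-5} = \left(d + 0\right) \left(- \frac{1}{5}\right) = d \left(- \frac{1}{5}\right) = - \frac{d}{5}$)
$\frac{q{\left(S{\left(-5 \right)} \right)} \left(-28\right)}{-28 + a} = \frac{- \frac{3 \left(-5\right)}{5} \left(-28\right)}{-28 - 24} = \frac{\left(- \frac{1}{5}\right) \left(-15\right) \left(-28\right)}{-52} = 3 \left(-28\right) \left(- \frac{1}{52}\right) = \left(-84\right) \left(- \frac{1}{52}\right) = \frac{21}{13}$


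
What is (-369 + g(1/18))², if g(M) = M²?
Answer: 14293398025/104976 ≈ 1.3616e+5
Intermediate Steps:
(-369 + g(1/18))² = (-369 + (1/18)²)² = (-369 + 1/324)² = (-119555/324)² = 14293398025/104976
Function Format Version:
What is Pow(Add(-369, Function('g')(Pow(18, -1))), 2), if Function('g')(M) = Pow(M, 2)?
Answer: Rational(14293398025, 104976) ≈ 1.3616e+5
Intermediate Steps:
Pow(Add(-369, Function('g')(Pow(18, -1))), 2) = Pow(Add(-369, Pow(Pow(18, -1), 2)), 2) = Pow(Add(-369, Pow(Rational(1, 18), 2)), 2) = Pow(Add(-369, Rational(1, 324)), 2) = Pow(Rational(-119555, 324), 2) = Rational(14293398025, 104976)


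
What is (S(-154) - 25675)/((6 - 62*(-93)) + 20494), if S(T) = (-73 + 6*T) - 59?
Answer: -26731/26266 ≈ -1.0177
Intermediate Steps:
S(T) = -132 + 6*T
(S(-154) - 25675)/((6 - 62*(-93)) + 20494) = ((-132 + 6*(-154)) - 25675)/((6 - 62*(-93)) + 20494) = ((-132 - 924) - 25675)/((6 + 5766) + 20494) = (-1056 - 25675)/(5772 + 20494) = -26731/26266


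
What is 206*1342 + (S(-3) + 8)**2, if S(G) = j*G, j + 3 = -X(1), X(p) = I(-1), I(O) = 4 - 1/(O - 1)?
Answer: 1109529/4 ≈ 2.7738e+5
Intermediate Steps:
I(O) = 4 - 1/(-1 + O)
X(p) = 9/2 (X(p) = (-5 + 4*(-1))/(-1 - 1) = (-5 - 4)/(-2) = -1/2*(-9) = 9/2)
j = -15/2 (j = -3 - 1*9/2 = -3 - 9/2 = -15/2 ≈ -7.5000)
S(G) = -15*G/2
206*1342 + (S(-3) + 8)**2 = 206*1342 + (-15/2*(-3) + 8)**2 = 276452 + (45/2 + 8)**2 = 276452 + (61/2)**2 = 276452 + 3721/4 = 1109529/4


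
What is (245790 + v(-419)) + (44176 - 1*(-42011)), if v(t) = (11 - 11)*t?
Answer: 331977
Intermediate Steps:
v(t) = 0 (v(t) = 0*t = 0)
(245790 + v(-419)) + (44176 - 1*(-42011)) = (245790 + 0) + (44176 - 1*(-42011)) = 245790 + (44176 + 42011) = 245790 + 86187 = 331977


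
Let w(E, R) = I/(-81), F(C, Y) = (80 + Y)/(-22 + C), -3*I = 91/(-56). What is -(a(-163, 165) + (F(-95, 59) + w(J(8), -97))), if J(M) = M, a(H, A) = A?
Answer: -4139687/25272 ≈ -163.81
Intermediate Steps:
I = 13/24 (I = -91/(3*(-56)) = -91*(-1)/(3*56) = -⅓*(-13/8) = 13/24 ≈ 0.54167)
F(C, Y) = (80 + Y)/(-22 + C)
w(E, R) = -13/1944 (w(E, R) = (13/24)/(-81) = (13/24)*(-1/81) = -13/1944)
-(a(-163, 165) + (F(-95, 59) + w(J(8), -97))) = -(165 + ((80 + 59)/(-22 - 95) - 13/1944)) = -(165 + (139/(-117) - 13/1944)) = -(165 + (-1/117*139 - 13/1944)) = -(165 + (-139/117 - 13/1944)) = -(165 - 30193/25272) = -1*4139687/25272 = -4139687/25272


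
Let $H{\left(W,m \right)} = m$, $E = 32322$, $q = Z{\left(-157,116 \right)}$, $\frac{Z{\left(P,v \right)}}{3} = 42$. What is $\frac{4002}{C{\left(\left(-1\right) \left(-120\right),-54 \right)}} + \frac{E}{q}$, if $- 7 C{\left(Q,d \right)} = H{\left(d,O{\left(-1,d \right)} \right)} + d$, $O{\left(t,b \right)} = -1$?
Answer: $\frac{884579}{1155} \approx 765.87$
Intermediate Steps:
$Z{\left(P,v \right)} = 126$ ($Z{\left(P,v \right)} = 3 \cdot 42 = 126$)
$q = 126$
$C{\left(Q,d \right)} = \frac{1}{7} - \frac{d}{7}$ ($C{\left(Q,d \right)} = - \frac{-1 + d}{7} = \frac{1}{7} - \frac{d}{7}$)
$\frac{4002}{C{\left(\left(-1\right) \left(-120\right),-54 \right)}} + \frac{E}{q} = \frac{4002}{\frac{1}{7} - - \frac{54}{7}} + \frac{32322}{126} = \frac{4002}{\frac{1}{7} + \frac{54}{7}} + 32322 \cdot \frac{1}{126} = \frac{4002}{\frac{55}{7}} + \frac{5387}{21} = 4002 \cdot \frac{7}{55} + \frac{5387}{21} = \frac{28014}{55} + \frac{5387}{21} = \frac{884579}{1155}$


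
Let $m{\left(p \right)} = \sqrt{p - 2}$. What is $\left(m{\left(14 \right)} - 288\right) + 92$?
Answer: $-196 + 2 \sqrt{3} \approx -192.54$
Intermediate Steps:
$m{\left(p \right)} = \sqrt{-2 + p}$
$\left(m{\left(14 \right)} - 288\right) + 92 = \left(\sqrt{-2 + 14} - 288\right) + 92 = \left(\sqrt{12} - 288\right) + 92 = \left(2 \sqrt{3} - 288\right) + 92 = \left(-288 + 2 \sqrt{3}\right) + 92 = -196 + 2 \sqrt{3}$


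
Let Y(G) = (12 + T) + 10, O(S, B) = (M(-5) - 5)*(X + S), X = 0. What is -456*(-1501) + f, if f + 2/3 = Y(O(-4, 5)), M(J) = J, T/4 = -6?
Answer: 2053360/3 ≈ 6.8445e+5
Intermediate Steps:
T = -24 (T = 4*(-6) = -24)
O(S, B) = -10*S (O(S, B) = (-5 - 5)*(0 + S) = -10*S)
Y(G) = -2 (Y(G) = (12 - 24) + 10 = -12 + 10 = -2)
f = -8/3 (f = -⅔ - 2 = -8/3 ≈ -2.6667)
-456*(-1501) + f = -456*(-1501) - 8/3 = 684456 - 8/3 = 2053360/3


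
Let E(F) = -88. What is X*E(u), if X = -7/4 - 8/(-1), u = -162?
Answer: -550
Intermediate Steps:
X = 25/4 (X = -7*¼ - 8*(-1) = -7/4 + 8 = 25/4 ≈ 6.2500)
X*E(u) = (25/4)*(-88) = -550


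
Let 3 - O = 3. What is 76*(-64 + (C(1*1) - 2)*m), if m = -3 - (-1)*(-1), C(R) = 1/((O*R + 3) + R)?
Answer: -4332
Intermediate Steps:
O = 0 (O = 3 - 1*3 = 3 - 3 = 0)
C(R) = 1/(3 + R) (C(R) = 1/((0*R + 3) + R) = 1/((0 + 3) + R) = 1/(3 + R))
m = -4 (m = -3 - 1*1 = -3 - 1 = -4)
76*(-64 + (C(1*1) - 2)*m) = 76*(-64 + (1/(3 + 1*1) - 2)*(-4)) = 76*(-64 + (1/(3 + 1) - 2)*(-4)) = 76*(-64 + (1/4 - 2)*(-4)) = 76*(-64 + (¼ - 2)*(-4)) = 76*(-64 - 7/4*(-4)) = 76*(-64 + 7) = 76*(-57) = -4332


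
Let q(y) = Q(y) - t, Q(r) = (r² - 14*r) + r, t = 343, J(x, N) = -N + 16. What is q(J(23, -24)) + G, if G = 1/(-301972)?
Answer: 222553363/301972 ≈ 737.00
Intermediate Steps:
J(x, N) = 16 - N
Q(r) = r² - 13*r
G = -1/301972 ≈ -3.3116e-6
q(y) = -343 + y*(-13 + y) (q(y) = y*(-13 + y) - 1*343 = y*(-13 + y) - 343 = -343 + y*(-13 + y))
q(J(23, -24)) + G = (-343 + (16 - 1*(-24))*(-13 + (16 - 1*(-24)))) - 1/301972 = (-343 + (16 + 24)*(-13 + (16 + 24))) - 1/301972 = (-343 + 40*(-13 + 40)) - 1/301972 = (-343 + 40*27) - 1/301972 = (-343 + 1080) - 1/301972 = 737 - 1/301972 = 222553363/301972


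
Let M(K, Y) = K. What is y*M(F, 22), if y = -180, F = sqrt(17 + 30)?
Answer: -180*sqrt(47) ≈ -1234.0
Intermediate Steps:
F = sqrt(47) ≈ 6.8557
y*M(F, 22) = -180*sqrt(47)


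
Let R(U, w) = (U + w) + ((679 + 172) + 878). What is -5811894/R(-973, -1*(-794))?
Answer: -2905947/775 ≈ -3749.6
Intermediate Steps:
R(U, w) = 1729 + U + w (R(U, w) = (U + w) + (851 + 878) = (U + w) + 1729 = 1729 + U + w)
-5811894/R(-973, -1*(-794)) = -5811894/(1729 - 973 - 1*(-794)) = -5811894/(1729 - 973 + 794) = -5811894/1550 = -5811894*1/1550 = -2905947/775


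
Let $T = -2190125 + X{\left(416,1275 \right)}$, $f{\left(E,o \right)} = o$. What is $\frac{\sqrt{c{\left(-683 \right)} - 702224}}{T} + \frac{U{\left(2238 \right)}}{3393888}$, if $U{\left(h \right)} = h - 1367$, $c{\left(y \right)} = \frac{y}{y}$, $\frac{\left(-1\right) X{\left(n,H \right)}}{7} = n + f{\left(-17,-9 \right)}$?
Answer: $\frac{871}{3393888} - \frac{i \sqrt{702223}}{2192974} \approx 0.00025664 - 0.00038212 i$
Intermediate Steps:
$X{\left(n,H \right)} = 63 - 7 n$ ($X{\left(n,H \right)} = - 7 \left(n - 9\right) = - 7 \left(-9 + n\right) = 63 - 7 n$)
$c{\left(y \right)} = 1$
$U{\left(h \right)} = -1367 + h$
$T = -2192974$ ($T = -2190125 + \left(63 - 2912\right) = -2190125 - 2849 = -2192974$)
$\frac{\sqrt{c{\left(-683 \right)} - 702224}}{T} + \frac{U{\left(2238 \right)}}{3393888} = \frac{\sqrt{1 - 702224}}{-2192974} + \frac{-1367 + 2238}{3393888} = \sqrt{-702223} \left(- \frac{1}{2192974}\right) + 871 \cdot \frac{1}{3393888} = i \sqrt{702223} \left(- \frac{1}{2192974}\right) + \frac{871}{3393888} = - \frac{i \sqrt{702223}}{2192974} + \frac{871}{3393888} = \frac{871}{3393888} - \frac{i \sqrt{702223}}{2192974}$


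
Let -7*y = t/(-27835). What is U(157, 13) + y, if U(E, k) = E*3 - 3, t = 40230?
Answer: 18245538/38969 ≈ 468.21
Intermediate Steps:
y = 8046/38969 (y = -40230/(7*(-27835)) = -40230*(-1)/(7*27835) = -⅐*(-8046/5567) = 8046/38969 ≈ 0.20647)
U(E, k) = -3 + 3*E (U(E, k) = 3*E - 3 = -3 + 3*E)
U(157, 13) + y = (-3 + 3*157) + 8046/38969 = (-3 + 471) + 8046/38969 = 468 + 8046/38969 = 18245538/38969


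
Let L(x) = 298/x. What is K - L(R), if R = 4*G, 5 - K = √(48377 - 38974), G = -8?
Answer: 229/16 - √9403 ≈ -82.657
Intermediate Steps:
K = 5 - √9403 (K = 5 - √(48377 - 38974) = 5 - √9403 ≈ -91.969)
R = -32 (R = 4*(-8) = -32)
K - L(R) = (5 - √9403) - 298/(-32) = (5 - √9403) - 298*(-1)/32 = (5 - √9403) - 1*(-149/16) = (5 - √9403) + 149/16 = 229/16 - √9403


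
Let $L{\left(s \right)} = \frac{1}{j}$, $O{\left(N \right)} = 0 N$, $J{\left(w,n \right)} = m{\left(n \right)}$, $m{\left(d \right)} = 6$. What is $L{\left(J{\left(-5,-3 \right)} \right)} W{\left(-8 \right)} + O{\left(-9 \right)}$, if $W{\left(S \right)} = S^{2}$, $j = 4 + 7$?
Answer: $\frac{64}{11} \approx 5.8182$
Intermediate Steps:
$J{\left(w,n \right)} = 6$
$j = 11$
$O{\left(N \right)} = 0$
$L{\left(s \right)} = \frac{1}{11}$
$L{\left(J{\left(-5,-3 \right)} \right)} W{\left(-8 \right)} + O{\left(-9 \right)} = \frac{\left(-8\right)^{2}}{11} + 0 = \frac{1}{11} \cdot 64 + 0 = \frac{64}{11} + 0 = \frac{64}{11}$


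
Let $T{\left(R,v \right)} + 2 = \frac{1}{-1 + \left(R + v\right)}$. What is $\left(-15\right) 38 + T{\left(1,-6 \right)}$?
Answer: $- \frac{3433}{6} \approx -572.17$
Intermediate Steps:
$T{\left(R,v \right)} = -2 + \frac{1}{-1 + R + v}$ ($T{\left(R,v \right)} = -2 + \frac{1}{-1 + \left(R + v\right)} = -2 + \frac{1}{-1 + R + v}$)
$\left(-15\right) 38 + T{\left(1,-6 \right)} = \left(-15\right) 38 + \frac{3 - 2 - -12}{-1 + 1 - 6} = -570 + \frac{3 - 2 + 12}{-6} = -570 - \frac{13}{6} = - \frac{3433}{6}$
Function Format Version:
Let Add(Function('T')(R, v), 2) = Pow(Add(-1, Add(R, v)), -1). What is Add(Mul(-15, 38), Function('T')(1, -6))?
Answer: Rational(-3433, 6) ≈ -572.17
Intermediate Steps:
Function('T')(R, v) = Add(-2, Pow(Add(-1, R, v), -1)) (Function('T')(R, v) = Add(-2, Pow(Add(-1, Add(R, v)), -1)) = Add(-2, Pow(Add(-1, R, v), -1)))
Add(Mul(-15, 38), Function('T')(1, -6)) = Add(Mul(-15, 38), Mul(Pow(Add(-1, 1, -6), -1), Add(3, Mul(-2, 1), Mul(-2, -6)))) = Add(-570, Mul(Pow(-6, -1), Add(3, -2, 12))) = Add(-570, Mul(Rational(-1, 6), 13)) = Add(-570, Rational(-13, 6)) = Rational(-3433, 6)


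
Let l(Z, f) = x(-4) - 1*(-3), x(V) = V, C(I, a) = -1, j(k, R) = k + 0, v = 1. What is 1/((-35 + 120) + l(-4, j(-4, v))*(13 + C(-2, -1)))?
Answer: 1/73 ≈ 0.013699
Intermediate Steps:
j(k, R) = k
l(Z, f) = -1 (l(Z, f) = -4 - 1*(-3) = -4 + 3 = -1)
1/((-35 + 120) + l(-4, j(-4, v))*(13 + C(-2, -1))) = 1/((-35 + 120) - (13 - 1)) = 1/(85 - 1*12) = 1/(85 - 12) = 1/73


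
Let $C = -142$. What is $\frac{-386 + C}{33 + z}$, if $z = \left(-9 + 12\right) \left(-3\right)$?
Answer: $-22$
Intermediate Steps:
$z = -9$ ($z = 3 \left(-3\right) = -9$)
$\frac{-386 + C}{33 + z} = \frac{-386 - 142}{33 - 9} = - \frac{528}{24} = \left(-528\right) \frac{1}{24} = -22$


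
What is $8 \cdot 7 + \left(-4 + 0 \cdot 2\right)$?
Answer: $52$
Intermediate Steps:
$8 \cdot 7 + \left(-4 + 0 \cdot 2\right) = 56 + \left(-4 + 0\right) = 56 - 4 = 52$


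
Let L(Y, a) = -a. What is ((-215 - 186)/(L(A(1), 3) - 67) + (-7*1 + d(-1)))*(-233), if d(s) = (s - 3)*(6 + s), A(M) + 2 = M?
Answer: 346937/70 ≈ 4956.2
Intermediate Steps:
A(M) = -2 + M
d(s) = (-3 + s)*(6 + s)
((-215 - 186)/(L(A(1), 3) - 67) + (-7*1 + d(-1)))*(-233) = ((-215 - 186)/(-1*3 - 67) + (-7*1 + (-18 + (-1)**2 + 3*(-1))))*(-233) = (-401/(-3 - 67) + (-7 + (-18 + 1 - 3)))*(-233) = (-401/(-70) + (-7 - 20))*(-233) = (-401*(-1/70) - 27)*(-233) = (401/70 - 27)*(-233) = -1489/70*(-233) = 346937/70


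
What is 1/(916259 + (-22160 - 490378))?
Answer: 1/403721 ≈ 2.4770e-6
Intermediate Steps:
1/(916259 + (-22160 - 490378)) = 1/(916259 - 512538) = 1/403721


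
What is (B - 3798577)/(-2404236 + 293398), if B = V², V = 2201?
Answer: -522912/1055419 ≈ -0.49545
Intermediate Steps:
B = 4844401 (B = 2201² = 4844401)
(B - 3798577)/(-2404236 + 293398) = (4844401 - 3798577)/(-2404236 + 293398) = 1045824/(-2110838) = 1045824*(-1/2110838) = -522912/1055419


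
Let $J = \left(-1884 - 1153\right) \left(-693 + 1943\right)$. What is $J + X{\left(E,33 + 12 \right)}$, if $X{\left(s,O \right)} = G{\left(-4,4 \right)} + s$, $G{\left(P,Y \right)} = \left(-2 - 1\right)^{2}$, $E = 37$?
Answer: $-3796204$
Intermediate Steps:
$G{\left(P,Y \right)} = 9$ ($G{\left(P,Y \right)} = \left(-3\right)^{2} = 9$)
$X{\left(s,O \right)} = 9 + s$
$J = -3796250$ ($J = \left(-3037\right) 1250 = -3796250$)
$J + X{\left(E,33 + 12 \right)} = -3796250 + \left(9 + 37\right) = -3796250 + 46 = -3796204$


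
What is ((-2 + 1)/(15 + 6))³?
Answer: -1/9261 ≈ -0.00010798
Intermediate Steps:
((-2 + 1)/(15 + 6))³ = (-1/21)³ = -1/9261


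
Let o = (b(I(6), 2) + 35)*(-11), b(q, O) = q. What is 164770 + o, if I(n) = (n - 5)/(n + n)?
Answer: 1972609/12 ≈ 1.6438e+5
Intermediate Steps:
I(n) = (-5 + n)/(2*n) (I(n) = (-5 + n)/((2*n)) = (-5 + n)*(1/(2*n)) = (-5 + n)/(2*n))
o = -4631/12 (o = ((½)*(-5 + 6)/6 + 35)*(-11) = ((½)*(⅙)*1 + 35)*(-11) = (1/12 + 35)*(-11) = (421/12)*(-11) = -4631/12 ≈ -385.92)
164770 + o = 164770 - 4631/12 = 1972609/12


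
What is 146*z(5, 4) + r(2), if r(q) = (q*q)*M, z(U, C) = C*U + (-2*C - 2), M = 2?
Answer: 1468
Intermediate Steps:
z(U, C) = -2 - 2*C + C*U (z(U, C) = C*U + (-2 - 2*C) = -2 - 2*C + C*U)
r(q) = 2*q² (r(q) = (q*q)*2 = q²*2 = 2*q²)
146*z(5, 4) + r(2) = 146*(-2 - 2*4 + 4*5) + 2*2² = 146*(-2 - 8 + 20) + 2*4 = 146*10 + 8 = 1460 + 8 = 1468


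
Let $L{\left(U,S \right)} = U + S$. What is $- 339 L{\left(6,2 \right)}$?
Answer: $-2712$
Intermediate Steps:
$L{\left(U,S \right)} = S + U$
$- 339 L{\left(6,2 \right)} = - 339 \left(2 + 6\right) = \left(-339\right) 8 = -2712$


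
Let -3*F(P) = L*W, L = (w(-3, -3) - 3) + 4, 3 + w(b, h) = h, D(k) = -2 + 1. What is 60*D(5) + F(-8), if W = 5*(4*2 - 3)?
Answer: -55/3 ≈ -18.333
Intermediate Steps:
D(k) = -1
w(b, h) = -3 + h
W = 25 (W = 5*(8 - 3) = 5*5 = 25)
L = -5 (L = ((-3 - 3) - 3) + 4 = (-6 - 3) + 4 = -9 + 4 = -5)
F(P) = 125/3 (F(P) = -(-5)*25/3 = -⅓*(-125) = 125/3)
60*D(5) + F(-8) = 60*(-1) + 125/3 = -60 + 125/3 = -55/3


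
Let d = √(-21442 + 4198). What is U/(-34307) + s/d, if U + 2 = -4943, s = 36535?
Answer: 4945/34307 - 36535*I*√479/2874 ≈ 0.14414 - 278.22*I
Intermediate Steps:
U = -4945 (U = -2 - 4943 = -4945)
d = 6*I*√479 (d = √(-17244) = 6*I*√479 ≈ 131.32*I)
U/(-34307) + s/d = -4945/(-34307) + 36535/((6*I*√479)) = -4945*(-1/34307) + 36535*(-I*√479/2874) = 4945/34307 - 36535*I*√479/2874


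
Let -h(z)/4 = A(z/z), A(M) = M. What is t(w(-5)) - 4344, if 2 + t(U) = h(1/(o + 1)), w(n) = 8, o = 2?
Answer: -4350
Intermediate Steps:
h(z) = -4 (h(z) = -4*z/z = -4*1 = -4)
t(U) = -6 (t(U) = -2 - 4 = -6)
t(w(-5)) - 4344 = -6 - 4344 = -4350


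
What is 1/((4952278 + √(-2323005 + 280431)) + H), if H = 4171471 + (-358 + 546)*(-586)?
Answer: 3004527/27081548162045 - I*√2042574/81244644486135 ≈ 1.1094e-7 - 1.7591e-11*I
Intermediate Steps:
H = 4061303 (H = 4171471 + 188*(-586) = 4171471 - 110168 = 4061303)
1/((4952278 + √(-2323005 + 280431)) + H) = 1/((4952278 + √(-2323005 + 280431)) + 4061303) = 1/((4952278 + √(-2042574)) + 4061303) = 1/((4952278 + I*√2042574) + 4061303) = 1/(9013581 + I*√2042574)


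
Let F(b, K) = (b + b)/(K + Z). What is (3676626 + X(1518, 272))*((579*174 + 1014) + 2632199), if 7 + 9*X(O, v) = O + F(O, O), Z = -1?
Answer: 137242746012663959/13653 ≈ 1.0052e+13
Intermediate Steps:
F(b, K) = 2*b/(-1 + K) (F(b, K) = (b + b)/(K - 1) = (2*b)/(-1 + K) = 2*b/(-1 + K))
X(O, v) = -7/9 + O/9 + 2*O/(9*(-1 + O)) (X(O, v) = -7/9 + (O + 2*O/(-1 + O))/9 = -7/9 + (O/9 + 2*O/(9*(-1 + O))) = -7/9 + O/9 + 2*O/(9*(-1 + O)))
(3676626 + X(1518, 272))*((579*174 + 1014) + 2632199) = (3676626 + (7 + 1518² - 6*1518)/(9*(-1 + 1518)))*((579*174 + 1014) + 2632199) = (3676626 + (⅑)*(7 + 2304324 - 9108)/1517)*((100746 + 1014) + 2632199) = (3676626 + (⅑)*(1/1517)*2295223)*(101760 + 2632199) = (3676626 + 2295223/13653)*2733959 = (50199270001/13653)*2733959 = 137242746012663959/13653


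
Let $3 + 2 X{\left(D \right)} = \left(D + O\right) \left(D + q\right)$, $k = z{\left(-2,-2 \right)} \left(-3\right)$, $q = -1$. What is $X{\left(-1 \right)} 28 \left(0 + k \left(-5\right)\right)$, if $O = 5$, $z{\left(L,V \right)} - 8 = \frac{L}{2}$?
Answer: $-16170$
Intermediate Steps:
$z{\left(L,V \right)} = 8 + \frac{L}{2}$
$k = -21$ ($k = \left(8 + \frac{1}{2} \left(-2\right)\right) \left(-3\right) = \left(8 - 1\right) \left(-3\right) = 7 \left(-3\right) = -21$)
$X{\left(D \right)} = - \frac{3}{2} + \frac{\left(-1 + D\right) \left(5 + D\right)}{2}$ ($X{\left(D \right)} = - \frac{3}{2} + \frac{\left(D + 5\right) \left(D - 1\right)}{2} = - \frac{3}{2} + \frac{\left(5 + D\right) \left(-1 + D\right)}{2} = - \frac{3}{2} + \frac{\left(-1 + D\right) \left(5 + D\right)}{2}$)
$X{\left(-1 \right)} 28 \left(0 + k \left(-5\right)\right) = \left(-4 + \frac{\left(-1\right)^{2}}{2} + 2 \left(-1\right)\right) 28 \left(0 - -105\right) = \left(-4 + \frac{1}{2} \cdot 1 - 2\right) 28 \left(0 + 105\right) = \left(-4 + \frac{1}{2} - 2\right) 28 \cdot 105 = \left(- \frac{11}{2}\right) 28 \cdot 105 = \left(-154\right) 105 = -16170$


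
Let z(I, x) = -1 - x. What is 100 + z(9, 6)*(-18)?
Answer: 226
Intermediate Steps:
100 + z(9, 6)*(-18) = 100 + (-1 - 1*6)*(-18) = 100 + (-1 - 6)*(-18) = 100 - 7*(-18) = 100 + 126 = 226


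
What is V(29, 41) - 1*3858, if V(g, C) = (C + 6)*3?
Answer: -3717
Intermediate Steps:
V(g, C) = 18 + 3*C (V(g, C) = (6 + C)*3 = 18 + 3*C)
V(29, 41) - 1*3858 = (18 + 3*41) - 1*3858 = (18 + 123) - 3858 = 141 - 3858 = -3717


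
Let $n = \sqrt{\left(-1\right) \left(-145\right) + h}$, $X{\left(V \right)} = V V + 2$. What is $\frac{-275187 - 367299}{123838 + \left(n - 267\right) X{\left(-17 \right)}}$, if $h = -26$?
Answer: $- \frac{14822473263}{1059457421} + \frac{93481713 \sqrt{119}}{1059457421} \approx -13.028$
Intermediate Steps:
$X{\left(V \right)} = 2 + V^{2}$ ($X{\left(V \right)} = V^{2} + 2 = 2 + V^{2}$)
$n = \sqrt{119}$ ($n = \sqrt{\left(-1\right) \left(-145\right) - 26} = \sqrt{145 - 26} = \sqrt{119} \approx 10.909$)
$\frac{-275187 - 367299}{123838 + \left(n - 267\right) X{\left(-17 \right)}} = \frac{-275187 - 367299}{123838 + \left(\sqrt{119} - 267\right) \left(2 + \left(-17\right)^{2}\right)} = - \frac{642486}{123838 + \left(-267 + \sqrt{119}\right) \left(2 + 289\right)} = - \frac{642486}{123838 + \left(-267 + \sqrt{119}\right) 291} = - \frac{642486}{123838 - \left(77697 - 291 \sqrt{119}\right)} = - \frac{642486}{46141 + 291 \sqrt{119}}$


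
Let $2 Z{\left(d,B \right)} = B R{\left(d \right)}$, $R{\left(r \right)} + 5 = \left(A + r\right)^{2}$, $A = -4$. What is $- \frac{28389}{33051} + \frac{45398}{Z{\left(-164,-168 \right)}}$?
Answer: $- \frac{11465603557}{13057326366} \approx -0.8781$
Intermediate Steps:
$R{\left(r \right)} = -5 + \left(-4 + r\right)^{2}$
$Z{\left(d,B \right)} = \frac{B \left(-5 + \left(-4 + d\right)^{2}\right)}{2}$
$- \frac{28389}{33051} + \frac{45398}{Z{\left(-164,-168 \right)}} = - \frac{28389}{33051} + \frac{45398}{\frac{1}{2} \left(-168\right) \left(-5 + \left(-4 - 164\right)^{2}\right)} = \left(-28389\right) \frac{1}{33051} + \frac{45398}{\frac{1}{2} \left(-168\right) \left(-5 + \left(-168\right)^{2}\right)} = - \frac{9463}{11017} + \frac{45398}{\frac{1}{2} \left(-168\right) \left(-5 + 28224\right)} = - \frac{9463}{11017} + \frac{45398}{\frac{1}{2} \left(-168\right) 28219} = - \frac{9463}{11017} + \frac{45398}{-2370396} = - \frac{9463}{11017} + 45398 \left(- \frac{1}{2370396}\right) = - \frac{9463}{11017} - \frac{22699}{1185198} = - \frac{11465603557}{13057326366}$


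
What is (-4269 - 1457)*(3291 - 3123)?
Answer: -961968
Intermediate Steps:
(-4269 - 1457)*(3291 - 3123) = -5726*168 = -961968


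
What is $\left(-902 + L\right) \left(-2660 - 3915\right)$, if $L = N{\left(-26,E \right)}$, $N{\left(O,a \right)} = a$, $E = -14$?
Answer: $6022700$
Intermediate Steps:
$L = -14$
$\left(-902 + L\right) \left(-2660 - 3915\right) = \left(-902 - 14\right) \left(-2660 - 3915\right) = \left(-916\right) \left(-6575\right) = 6022700$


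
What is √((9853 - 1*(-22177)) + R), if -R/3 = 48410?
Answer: 20*I*√283 ≈ 336.45*I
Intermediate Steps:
R = -145230 (R = -3*48410 = -145230)
√((9853 - 1*(-22177)) + R) = √((9853 - 1*(-22177)) - 145230) = √((9853 + 22177) - 145230) = √(32030 - 145230) = √(-113200) = 20*I*√283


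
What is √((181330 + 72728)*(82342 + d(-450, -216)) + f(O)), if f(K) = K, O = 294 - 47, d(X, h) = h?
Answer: √20864767555 ≈ 1.4445e+5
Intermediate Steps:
O = 247
√((181330 + 72728)*(82342 + d(-450, -216)) + f(O)) = √((181330 + 72728)*(82342 - 216) + 247) = √(254058*82126 + 247) = √(20864767308 + 247) = √20864767555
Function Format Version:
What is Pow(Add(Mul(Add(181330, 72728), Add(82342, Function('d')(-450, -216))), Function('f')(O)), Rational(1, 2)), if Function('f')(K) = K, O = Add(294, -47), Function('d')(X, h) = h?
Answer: Pow(20864767555, Rational(1, 2)) ≈ 1.4445e+5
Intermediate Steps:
O = 247
Pow(Add(Mul(Add(181330, 72728), Add(82342, Function('d')(-450, -216))), Function('f')(O)), Rational(1, 2)) = Pow(Add(Mul(Add(181330, 72728), Add(82342, -216)), 247), Rational(1, 2)) = Pow(Add(Mul(254058, 82126), 247), Rational(1, 2)) = Pow(Add(20864767308, 247), Rational(1, 2)) = Pow(20864767555, Rational(1, 2))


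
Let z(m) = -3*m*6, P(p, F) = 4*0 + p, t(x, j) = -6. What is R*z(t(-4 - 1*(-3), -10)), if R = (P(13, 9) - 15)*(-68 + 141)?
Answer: -15768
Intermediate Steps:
P(p, F) = p (P(p, F) = 0 + p = p)
z(m) = -18*m
R = -146 (R = (13 - 15)*(-68 + 141) = -2*73 = -146)
R*z(t(-4 - 1*(-3), -10)) = -(-2628)*(-6) = -146*108 = -15768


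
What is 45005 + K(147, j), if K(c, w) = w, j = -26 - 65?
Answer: 44914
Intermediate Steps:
j = -91
45005 + K(147, j) = 45005 - 91 = 44914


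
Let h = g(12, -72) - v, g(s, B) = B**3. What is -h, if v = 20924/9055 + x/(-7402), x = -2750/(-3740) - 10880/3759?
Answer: 3197340998231340743/8566211208660 ≈ 3.7325e+5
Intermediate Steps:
x = -275945/127806 (x = -2750*(-1/3740) - 10880*1/3759 = 25/34 - 10880/3759 = -275945/127806 ≈ -2.1591)
v = 19797021413063/8566211208660 (v = 20924/9055 - 275945/127806/(-7402) = 20924*(1/9055) - 275945/127806*(-1/7402) = 20924/9055 + 275945/946020012 = 19797021413063/8566211208660 ≈ 2.3111)
h = -3197340998231340743/8566211208660 (h = (-72)**3 - 1*19797021413063/8566211208660 = -373248 - 19797021413063/8566211208660 = -3197340998231340743/8566211208660 ≈ -3.7325e+5)
-h = -1*(-3197340998231340743/8566211208660) = 3197340998231340743/8566211208660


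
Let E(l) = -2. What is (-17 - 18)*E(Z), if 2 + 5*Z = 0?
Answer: 70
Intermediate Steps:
Z = -2/5 (Z = -2/5 + (1/5)*0 = -2/5 + 0 = -2/5 ≈ -0.40000)
(-17 - 18)*E(Z) = (-17 - 18)*(-2) = -35*(-2) = 70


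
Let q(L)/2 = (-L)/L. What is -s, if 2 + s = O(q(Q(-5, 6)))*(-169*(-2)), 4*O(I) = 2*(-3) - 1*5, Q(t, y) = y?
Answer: 1863/2 ≈ 931.50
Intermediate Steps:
q(L) = -2 (q(L) = 2*((-L)/L) = 2*(-1) = -2)
O(I) = -11/4 (O(I) = (2*(-3) - 1*5)/4 = (-6 - 5)/4 = (¼)*(-11) = -11/4)
s = -1863/2 (s = -2 - (-1859)*(-2)/4 = -2 - 11/4*338 = -2 - 1859/2 = -1863/2 ≈ -931.50)
-s = -1*(-1863/2) = 1863/2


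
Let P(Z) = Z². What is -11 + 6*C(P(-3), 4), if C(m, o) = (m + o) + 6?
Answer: 103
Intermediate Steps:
C(m, o) = 6 + m + o
-11 + 6*C(P(-3), 4) = -11 + 6*(6 + (-3)² + 4) = -11 + 6*(6 + 9 + 4) = -11 + 6*19 = -11 + 114 = 103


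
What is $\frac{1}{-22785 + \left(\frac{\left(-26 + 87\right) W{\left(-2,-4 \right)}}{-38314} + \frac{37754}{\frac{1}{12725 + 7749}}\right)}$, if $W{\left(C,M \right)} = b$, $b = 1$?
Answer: $\frac{38314}{29614906337793} \approx 1.2937 \cdot 10^{-9}$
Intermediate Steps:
$W{\left(C,M \right)} = 1$
$\frac{1}{-22785 + \left(\frac{\left(-26 + 87\right) W{\left(-2,-4 \right)}}{-38314} + \frac{37754}{\frac{1}{12725 + 7749}}\right)} = \frac{1}{-22785 + \left(\frac{\left(-26 + 87\right) 1}{-38314} + \frac{37754}{\frac{1}{12725 + 7749}}\right)} = \frac{1}{-22785 + \left(61 \cdot 1 \left(- \frac{1}{38314}\right) + \frac{37754}{\frac{1}{20474}}\right)} = \frac{1}{-22785 + \left(61 \left(- \frac{1}{38314}\right) + 37754 \frac{1}{\frac{1}{20474}}\right)} = \frac{1}{-22785 + \left(- \frac{61}{38314} + 37754 \cdot 20474\right)} = \frac{1}{-22785 + \left(- \frac{61}{38314} + 772975396\right)} = \frac{1}{-22785 + \frac{29615779322283}{38314}} = \frac{1}{\frac{29614906337793}{38314}} = \frac{38314}{29614906337793}$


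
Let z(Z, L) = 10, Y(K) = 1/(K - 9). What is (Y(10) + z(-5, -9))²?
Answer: 121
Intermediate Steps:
Y(K) = 1/(-9 + K)
(Y(10) + z(-5, -9))² = (1/(-9 + 10) + 10)² = (1/1 + 10)² = (1 + 10)² = 11² = 121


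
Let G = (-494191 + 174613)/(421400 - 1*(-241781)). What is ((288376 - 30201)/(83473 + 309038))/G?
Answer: -171216754675/125437880358 ≈ -1.3650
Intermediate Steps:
G = -319578/663181 (G = -319578/(421400 + 241781) = -319578/663181 ≈ -0.48189)
((288376 - 30201)/(83473 + 309038))/G = ((288376 - 30201)/(83473 + 309038))/(-319578/663181) = (258175/392511)*(-663181/319578) = -171216754675/125437880358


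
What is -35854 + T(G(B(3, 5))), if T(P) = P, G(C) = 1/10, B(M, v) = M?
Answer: -358539/10 ≈ -35854.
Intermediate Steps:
G(C) = 1/10
-35854 + T(G(B(3, 5))) = -35854 + 1/10 = -358539/10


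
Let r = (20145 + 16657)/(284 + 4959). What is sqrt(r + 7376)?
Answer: sqrt(4141881190)/749 ≈ 85.925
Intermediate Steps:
r = 36802/5243 ≈ 7.0193
sqrt(r + 7376) = sqrt(36802/5243 + 7376) = sqrt(38709170/5243) = sqrt(4141881190)/749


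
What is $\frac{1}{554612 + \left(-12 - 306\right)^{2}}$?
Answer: $\frac{1}{655736} \approx 1.525 \cdot 10^{-6}$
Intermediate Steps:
$\frac{1}{554612 + \left(-12 - 306\right)^{2}} = \frac{1}{554612 + \left(-318\right)^{2}} = \frac{1}{554612 + 101124} = \frac{1}{655736}$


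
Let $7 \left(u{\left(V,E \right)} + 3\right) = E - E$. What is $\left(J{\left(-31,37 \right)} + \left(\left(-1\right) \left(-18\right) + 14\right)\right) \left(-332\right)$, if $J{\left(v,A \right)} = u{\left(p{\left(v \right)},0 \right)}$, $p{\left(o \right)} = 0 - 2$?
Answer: $-9628$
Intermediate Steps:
$p{\left(o \right)} = -2$ ($p{\left(o \right)} = 0 - 2 = -2$)
$u{\left(V,E \right)} = -3$ ($u{\left(V,E \right)} = -3 + \frac{E - E}{7} = -3 + \frac{1}{7} \cdot 0 = -3 + 0 = -3$)
$J{\left(v,A \right)} = -3$
$\left(J{\left(-31,37 \right)} + \left(\left(-1\right) \left(-18\right) + 14\right)\right) \left(-332\right) = \left(-3 + \left(\left(-1\right) \left(-18\right) + 14\right)\right) \left(-332\right) = \left(-3 + \left(18 + 14\right)\right) \left(-332\right) = \left(-3 + 32\right) \left(-332\right) = 29 \left(-332\right) = -9628$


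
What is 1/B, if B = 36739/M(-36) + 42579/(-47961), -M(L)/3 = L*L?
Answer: -20719152/214176259 ≈ -0.096739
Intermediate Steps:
M(L) = -3*L**2 (M(L) = -3*L*L = -3*L**2)
B = -214176259/20719152 (B = 36739/((-3*(-36)**2)) + 42579/(-47961) = 36739/((-3*1296)) + 42579*(-1/47961) = 36739/(-3888) - 4731/5329 = 36739*(-1/3888) - 4731/5329 = -36739/3888 - 4731/5329 = -214176259/20719152 ≈ -10.337)
1/B = 1/(-214176259/20719152) = -20719152/214176259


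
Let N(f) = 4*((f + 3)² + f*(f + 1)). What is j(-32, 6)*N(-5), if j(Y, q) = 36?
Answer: 3456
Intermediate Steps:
N(f) = 4*(3 + f)² + 4*f*(1 + f) (N(f) = 4*((3 + f)² + f*(1 + f)) = 4*(3 + f)² + 4*f*(1 + f))
j(-32, 6)*N(-5) = 36*(36 + 8*(-5)² + 28*(-5)) = 36*(36 + 8*25 - 140) = 36*(36 + 200 - 140) = 36*96 = 3456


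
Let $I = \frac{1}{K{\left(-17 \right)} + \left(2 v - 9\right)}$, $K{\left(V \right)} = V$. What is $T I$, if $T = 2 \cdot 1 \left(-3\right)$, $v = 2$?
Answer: $\frac{3}{11} \approx 0.27273$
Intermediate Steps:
$I = - \frac{1}{22}$ ($I = \frac{1}{-17 + \left(2 \cdot 2 - 9\right)} = \frac{1}{-17 + \left(4 - 9\right)} = \frac{1}{-17 - 5} = \frac{1}{-22} = - \frac{1}{22} \approx -0.045455$)
$T = -6$ ($T = 2 \left(-3\right) = -6$)
$T I = \left(-6\right) \left(- \frac{1}{22}\right) = \frac{3}{11}$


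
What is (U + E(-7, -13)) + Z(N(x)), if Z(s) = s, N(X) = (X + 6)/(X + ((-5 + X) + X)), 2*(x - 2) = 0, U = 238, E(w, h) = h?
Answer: 233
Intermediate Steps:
x = 2 (x = 2 + (1/2)*0 = 2 + 0 = 2)
N(X) = (6 + X)/(-5 + 3*X) (N(X) = (6 + X)/(X + (-5 + 2*X)) = (6 + X)/(-5 + 3*X))
(U + E(-7, -13)) + Z(N(x)) = (238 - 13) + (6 + 2)/(-5 + 3*2) = 225 + 8/(-5 + 6) = 225 + 8/1 = 225 + 1*8 = 225 + 8 = 233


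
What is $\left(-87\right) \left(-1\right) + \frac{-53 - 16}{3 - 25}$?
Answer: $\frac{1983}{22} \approx 90.136$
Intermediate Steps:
$\left(-87\right) \left(-1\right) + \frac{-53 - 16}{3 - 25} = 87 - \frac{69}{-22} = 87 - - \frac{69}{22} = 87 + \frac{69}{22} = \frac{1983}{22}$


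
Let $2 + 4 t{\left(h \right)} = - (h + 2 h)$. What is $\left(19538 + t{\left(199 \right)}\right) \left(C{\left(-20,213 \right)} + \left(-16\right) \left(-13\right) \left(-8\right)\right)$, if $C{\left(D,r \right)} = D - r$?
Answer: $- \frac{147118041}{4} \approx -3.678 \cdot 10^{7}$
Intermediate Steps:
$t{\left(h \right)} = - \frac{1}{2} - \frac{3 h}{4}$ ($t{\left(h \right)} = - \frac{1}{2} + \frac{\left(-1\right) \left(h + 2 h\right)}{4} = - \frac{1}{2} + \frac{\left(-1\right) 3 h}{4} = - \frac{1}{2} + \frac{\left(-3\right) h}{4} = - \frac{1}{2} - \frac{3 h}{4}$)
$\left(19538 + t{\left(199 \right)}\right) \left(C{\left(-20,213 \right)} + \left(-16\right) \left(-13\right) \left(-8\right)\right) = \left(19538 - \frac{599}{4}\right) \left(\left(-20 - 213\right) + \left(-16\right) \left(-13\right) \left(-8\right)\right) = \left(19538 - \frac{599}{4}\right) \left(\left(-20 - 213\right) + 208 \left(-8\right)\right) = \left(19538 - \frac{599}{4}\right) \left(-233 - 1664\right) = \frac{77553}{4} \left(-1897\right) = - \frac{147118041}{4}$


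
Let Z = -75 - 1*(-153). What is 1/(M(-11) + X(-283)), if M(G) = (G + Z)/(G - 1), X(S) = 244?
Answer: 12/2861 ≈ 0.0041943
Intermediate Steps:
Z = 78 (Z = -75 + 153 = 78)
M(G) = (78 + G)/(-1 + G) (M(G) = (G + 78)/(G - 1) = (78 + G)/(-1 + G))
1/(M(-11) + X(-283)) = 1/((78 - 11)/(-1 - 11) + 244) = 1/(67/(-12) + 244) = 1/(-1/12*67 + 244) = 1/(-67/12 + 244) = 1/(2861/12) = 12/2861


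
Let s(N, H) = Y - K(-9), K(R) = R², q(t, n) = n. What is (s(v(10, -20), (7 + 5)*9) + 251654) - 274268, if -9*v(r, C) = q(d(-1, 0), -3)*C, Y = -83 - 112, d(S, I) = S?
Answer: -22890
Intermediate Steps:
Y = -195
v(r, C) = C/3 (v(r, C) = -(-1)*C/3 = C/3)
s(N, H) = -276 (s(N, H) = -195 - 1*(-9)² = -195 - 1*81 = -195 - 81 = -276)
(s(v(10, -20), (7 + 5)*9) + 251654) - 274268 = (-276 + 251654) - 274268 = 251378 - 274268 = -22890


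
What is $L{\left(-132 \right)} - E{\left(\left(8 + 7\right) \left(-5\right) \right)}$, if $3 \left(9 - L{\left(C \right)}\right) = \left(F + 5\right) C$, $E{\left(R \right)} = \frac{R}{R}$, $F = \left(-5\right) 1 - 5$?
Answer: $-212$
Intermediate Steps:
$F = -10$ ($F = -5 - 5 = -10$)
$E{\left(R \right)} = 1$
$L{\left(C \right)} = 9 + \frac{5 C}{3}$ ($L{\left(C \right)} = 9 - \frac{\left(-10 + 5\right) C}{3} = 9 - \frac{\left(-5\right) C}{3} = 9 + \frac{5 C}{3}$)
$L{\left(-132 \right)} - E{\left(\left(8 + 7\right) \left(-5\right) \right)} = \left(9 + \frac{5}{3} \left(-132\right)\right) - 1 = \left(9 - 220\right) - 1 = -211 - 1 = -212$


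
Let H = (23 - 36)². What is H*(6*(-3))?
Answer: -3042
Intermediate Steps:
H = 169 (H = (-13)² = 169)
H*(6*(-3)) = 169*(6*(-3)) = 169*(-18) = -3042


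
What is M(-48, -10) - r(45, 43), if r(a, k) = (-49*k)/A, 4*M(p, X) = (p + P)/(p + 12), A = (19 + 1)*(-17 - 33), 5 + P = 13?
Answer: -16463/9000 ≈ -1.8292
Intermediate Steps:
P = 8 (P = -5 + 13 = 8)
A = -1000 (A = 20*(-50) = -1000)
M(p, X) = (8 + p)/(4*(12 + p)) (M(p, X) = ((p + 8)/(p + 12))/4 = ((8 + p)/(12 + p))/4 = (8 + p)/(4*(12 + p)))
r(a, k) = 49*k/1000 (r(a, k) = -49*k/(-1000) = -49*k*(-1/1000) = 49*k/1000)
M(-48, -10) - r(45, 43) = (8 - 48)/(4*(12 - 48)) - 49*43/1000 = (1/4)*(-40)/(-36) - 1*2107/1000 = (1/4)*(-1/36)*(-40) - 2107/1000 = 5/18 - 2107/1000 = -16463/9000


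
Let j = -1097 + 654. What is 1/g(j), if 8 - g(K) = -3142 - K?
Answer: 1/2707 ≈ 0.00036941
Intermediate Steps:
j = -443
g(K) = 3150 + K (g(K) = 8 - (-3142 - K) = 8 + (3142 + K) = 3150 + K)
1/g(j) = 1/(3150 - 443) = 1/2707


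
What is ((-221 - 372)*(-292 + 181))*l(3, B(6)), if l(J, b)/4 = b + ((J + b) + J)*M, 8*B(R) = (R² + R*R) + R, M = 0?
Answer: 2567097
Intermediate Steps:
B(R) = R²/4 + R/8 (B(R) = ((R² + R*R) + R)/8 = ((R² + R²) + R)/8 = (2*R² + R)/8 = (R + 2*R²)/8 = R²/4 + R/8)
l(J, b) = 4*b (l(J, b) = 4*(b + ((J + b) + J)*0) = 4*(b + (b + 2*J)*0) = 4*(b + 0) = 4*b)
((-221 - 372)*(-292 + 181))*l(3, B(6)) = ((-221 - 372)*(-292 + 181))*(4*((⅛)*6*(1 + 2*6))) = (-593*(-111))*(4*((⅛)*6*(1 + 12))) = 65823*(4*((⅛)*6*13)) = 65823*(4*(39/4)) = 65823*39 = 2567097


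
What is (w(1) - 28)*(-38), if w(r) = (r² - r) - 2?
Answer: 1140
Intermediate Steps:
w(r) = -2 + r² - r
(w(1) - 28)*(-38) = ((-2 + 1² - 1*1) - 28)*(-38) = ((-2 + 1 - 1) - 28)*(-38) = (-2 - 28)*(-38) = -30*(-38) = 1140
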